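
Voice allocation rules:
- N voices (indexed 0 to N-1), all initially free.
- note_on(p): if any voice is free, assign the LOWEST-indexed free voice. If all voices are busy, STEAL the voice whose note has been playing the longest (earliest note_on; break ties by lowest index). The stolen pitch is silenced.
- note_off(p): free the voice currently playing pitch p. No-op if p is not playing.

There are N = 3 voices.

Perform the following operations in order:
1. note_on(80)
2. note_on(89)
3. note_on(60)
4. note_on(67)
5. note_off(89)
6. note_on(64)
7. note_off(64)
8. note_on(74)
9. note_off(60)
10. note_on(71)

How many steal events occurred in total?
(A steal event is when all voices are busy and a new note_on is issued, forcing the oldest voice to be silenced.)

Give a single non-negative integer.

Op 1: note_on(80): voice 0 is free -> assigned | voices=[80 - -]
Op 2: note_on(89): voice 1 is free -> assigned | voices=[80 89 -]
Op 3: note_on(60): voice 2 is free -> assigned | voices=[80 89 60]
Op 4: note_on(67): all voices busy, STEAL voice 0 (pitch 80, oldest) -> assign | voices=[67 89 60]
Op 5: note_off(89): free voice 1 | voices=[67 - 60]
Op 6: note_on(64): voice 1 is free -> assigned | voices=[67 64 60]
Op 7: note_off(64): free voice 1 | voices=[67 - 60]
Op 8: note_on(74): voice 1 is free -> assigned | voices=[67 74 60]
Op 9: note_off(60): free voice 2 | voices=[67 74 -]
Op 10: note_on(71): voice 2 is free -> assigned | voices=[67 74 71]

Answer: 1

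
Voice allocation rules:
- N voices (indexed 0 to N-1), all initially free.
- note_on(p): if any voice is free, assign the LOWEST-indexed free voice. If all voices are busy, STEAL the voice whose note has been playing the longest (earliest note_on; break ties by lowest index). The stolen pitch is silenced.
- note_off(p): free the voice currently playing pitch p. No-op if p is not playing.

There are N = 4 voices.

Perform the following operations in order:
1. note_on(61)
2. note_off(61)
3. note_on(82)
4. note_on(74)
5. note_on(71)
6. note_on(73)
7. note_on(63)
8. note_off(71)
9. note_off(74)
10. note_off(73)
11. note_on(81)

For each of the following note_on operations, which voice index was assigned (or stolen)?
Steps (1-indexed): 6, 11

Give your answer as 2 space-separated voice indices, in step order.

Op 1: note_on(61): voice 0 is free -> assigned | voices=[61 - - -]
Op 2: note_off(61): free voice 0 | voices=[- - - -]
Op 3: note_on(82): voice 0 is free -> assigned | voices=[82 - - -]
Op 4: note_on(74): voice 1 is free -> assigned | voices=[82 74 - -]
Op 5: note_on(71): voice 2 is free -> assigned | voices=[82 74 71 -]
Op 6: note_on(73): voice 3 is free -> assigned | voices=[82 74 71 73]
Op 7: note_on(63): all voices busy, STEAL voice 0 (pitch 82, oldest) -> assign | voices=[63 74 71 73]
Op 8: note_off(71): free voice 2 | voices=[63 74 - 73]
Op 9: note_off(74): free voice 1 | voices=[63 - - 73]
Op 10: note_off(73): free voice 3 | voices=[63 - - -]
Op 11: note_on(81): voice 1 is free -> assigned | voices=[63 81 - -]

Answer: 3 1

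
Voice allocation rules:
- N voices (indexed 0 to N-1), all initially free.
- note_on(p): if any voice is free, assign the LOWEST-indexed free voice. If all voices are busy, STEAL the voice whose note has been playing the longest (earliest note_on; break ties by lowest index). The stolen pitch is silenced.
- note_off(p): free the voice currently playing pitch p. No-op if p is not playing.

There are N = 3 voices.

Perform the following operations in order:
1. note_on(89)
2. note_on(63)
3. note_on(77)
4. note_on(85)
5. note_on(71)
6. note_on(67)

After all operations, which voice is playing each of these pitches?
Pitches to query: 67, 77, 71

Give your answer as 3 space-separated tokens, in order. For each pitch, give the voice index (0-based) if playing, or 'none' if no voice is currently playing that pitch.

Answer: 2 none 1

Derivation:
Op 1: note_on(89): voice 0 is free -> assigned | voices=[89 - -]
Op 2: note_on(63): voice 1 is free -> assigned | voices=[89 63 -]
Op 3: note_on(77): voice 2 is free -> assigned | voices=[89 63 77]
Op 4: note_on(85): all voices busy, STEAL voice 0 (pitch 89, oldest) -> assign | voices=[85 63 77]
Op 5: note_on(71): all voices busy, STEAL voice 1 (pitch 63, oldest) -> assign | voices=[85 71 77]
Op 6: note_on(67): all voices busy, STEAL voice 2 (pitch 77, oldest) -> assign | voices=[85 71 67]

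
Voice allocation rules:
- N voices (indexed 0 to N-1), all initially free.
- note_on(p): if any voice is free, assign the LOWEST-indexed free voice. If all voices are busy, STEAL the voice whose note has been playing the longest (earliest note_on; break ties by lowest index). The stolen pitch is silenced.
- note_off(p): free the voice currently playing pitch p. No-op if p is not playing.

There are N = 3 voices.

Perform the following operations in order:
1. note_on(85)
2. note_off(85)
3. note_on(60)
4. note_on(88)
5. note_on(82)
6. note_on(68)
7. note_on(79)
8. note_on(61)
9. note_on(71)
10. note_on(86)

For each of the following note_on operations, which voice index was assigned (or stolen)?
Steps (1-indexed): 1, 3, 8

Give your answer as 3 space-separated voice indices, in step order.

Answer: 0 0 2

Derivation:
Op 1: note_on(85): voice 0 is free -> assigned | voices=[85 - -]
Op 2: note_off(85): free voice 0 | voices=[- - -]
Op 3: note_on(60): voice 0 is free -> assigned | voices=[60 - -]
Op 4: note_on(88): voice 1 is free -> assigned | voices=[60 88 -]
Op 5: note_on(82): voice 2 is free -> assigned | voices=[60 88 82]
Op 6: note_on(68): all voices busy, STEAL voice 0 (pitch 60, oldest) -> assign | voices=[68 88 82]
Op 7: note_on(79): all voices busy, STEAL voice 1 (pitch 88, oldest) -> assign | voices=[68 79 82]
Op 8: note_on(61): all voices busy, STEAL voice 2 (pitch 82, oldest) -> assign | voices=[68 79 61]
Op 9: note_on(71): all voices busy, STEAL voice 0 (pitch 68, oldest) -> assign | voices=[71 79 61]
Op 10: note_on(86): all voices busy, STEAL voice 1 (pitch 79, oldest) -> assign | voices=[71 86 61]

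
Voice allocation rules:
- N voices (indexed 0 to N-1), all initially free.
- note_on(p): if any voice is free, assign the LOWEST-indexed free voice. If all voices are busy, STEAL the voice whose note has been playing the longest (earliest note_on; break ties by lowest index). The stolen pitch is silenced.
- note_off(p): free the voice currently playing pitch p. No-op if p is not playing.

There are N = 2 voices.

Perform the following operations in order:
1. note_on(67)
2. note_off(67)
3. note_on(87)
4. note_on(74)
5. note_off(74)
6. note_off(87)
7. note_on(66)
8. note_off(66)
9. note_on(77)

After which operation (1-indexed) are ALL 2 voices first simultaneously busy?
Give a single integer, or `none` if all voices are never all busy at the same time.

Op 1: note_on(67): voice 0 is free -> assigned | voices=[67 -]
Op 2: note_off(67): free voice 0 | voices=[- -]
Op 3: note_on(87): voice 0 is free -> assigned | voices=[87 -]
Op 4: note_on(74): voice 1 is free -> assigned | voices=[87 74]
Op 5: note_off(74): free voice 1 | voices=[87 -]
Op 6: note_off(87): free voice 0 | voices=[- -]
Op 7: note_on(66): voice 0 is free -> assigned | voices=[66 -]
Op 8: note_off(66): free voice 0 | voices=[- -]
Op 9: note_on(77): voice 0 is free -> assigned | voices=[77 -]

Answer: 4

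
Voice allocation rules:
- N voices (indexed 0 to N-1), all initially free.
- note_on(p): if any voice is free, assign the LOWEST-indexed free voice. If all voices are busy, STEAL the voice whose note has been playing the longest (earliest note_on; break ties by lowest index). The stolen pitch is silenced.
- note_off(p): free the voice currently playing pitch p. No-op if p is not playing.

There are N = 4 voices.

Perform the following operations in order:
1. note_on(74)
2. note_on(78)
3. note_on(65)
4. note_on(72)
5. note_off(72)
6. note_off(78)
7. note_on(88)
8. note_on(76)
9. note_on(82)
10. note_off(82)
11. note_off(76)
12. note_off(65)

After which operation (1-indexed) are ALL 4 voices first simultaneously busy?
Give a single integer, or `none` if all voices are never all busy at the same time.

Op 1: note_on(74): voice 0 is free -> assigned | voices=[74 - - -]
Op 2: note_on(78): voice 1 is free -> assigned | voices=[74 78 - -]
Op 3: note_on(65): voice 2 is free -> assigned | voices=[74 78 65 -]
Op 4: note_on(72): voice 3 is free -> assigned | voices=[74 78 65 72]
Op 5: note_off(72): free voice 3 | voices=[74 78 65 -]
Op 6: note_off(78): free voice 1 | voices=[74 - 65 -]
Op 7: note_on(88): voice 1 is free -> assigned | voices=[74 88 65 -]
Op 8: note_on(76): voice 3 is free -> assigned | voices=[74 88 65 76]
Op 9: note_on(82): all voices busy, STEAL voice 0 (pitch 74, oldest) -> assign | voices=[82 88 65 76]
Op 10: note_off(82): free voice 0 | voices=[- 88 65 76]
Op 11: note_off(76): free voice 3 | voices=[- 88 65 -]
Op 12: note_off(65): free voice 2 | voices=[- 88 - -]

Answer: 4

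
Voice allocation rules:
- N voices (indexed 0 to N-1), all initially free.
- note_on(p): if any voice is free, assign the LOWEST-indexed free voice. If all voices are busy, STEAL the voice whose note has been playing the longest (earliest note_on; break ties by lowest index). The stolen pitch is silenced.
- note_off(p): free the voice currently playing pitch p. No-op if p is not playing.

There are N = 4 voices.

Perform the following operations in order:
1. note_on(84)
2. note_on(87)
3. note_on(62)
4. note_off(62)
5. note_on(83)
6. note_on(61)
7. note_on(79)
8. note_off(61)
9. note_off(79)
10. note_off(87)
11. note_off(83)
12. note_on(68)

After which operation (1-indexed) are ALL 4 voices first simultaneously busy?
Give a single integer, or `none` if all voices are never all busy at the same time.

Op 1: note_on(84): voice 0 is free -> assigned | voices=[84 - - -]
Op 2: note_on(87): voice 1 is free -> assigned | voices=[84 87 - -]
Op 3: note_on(62): voice 2 is free -> assigned | voices=[84 87 62 -]
Op 4: note_off(62): free voice 2 | voices=[84 87 - -]
Op 5: note_on(83): voice 2 is free -> assigned | voices=[84 87 83 -]
Op 6: note_on(61): voice 3 is free -> assigned | voices=[84 87 83 61]
Op 7: note_on(79): all voices busy, STEAL voice 0 (pitch 84, oldest) -> assign | voices=[79 87 83 61]
Op 8: note_off(61): free voice 3 | voices=[79 87 83 -]
Op 9: note_off(79): free voice 0 | voices=[- 87 83 -]
Op 10: note_off(87): free voice 1 | voices=[- - 83 -]
Op 11: note_off(83): free voice 2 | voices=[- - - -]
Op 12: note_on(68): voice 0 is free -> assigned | voices=[68 - - -]

Answer: 6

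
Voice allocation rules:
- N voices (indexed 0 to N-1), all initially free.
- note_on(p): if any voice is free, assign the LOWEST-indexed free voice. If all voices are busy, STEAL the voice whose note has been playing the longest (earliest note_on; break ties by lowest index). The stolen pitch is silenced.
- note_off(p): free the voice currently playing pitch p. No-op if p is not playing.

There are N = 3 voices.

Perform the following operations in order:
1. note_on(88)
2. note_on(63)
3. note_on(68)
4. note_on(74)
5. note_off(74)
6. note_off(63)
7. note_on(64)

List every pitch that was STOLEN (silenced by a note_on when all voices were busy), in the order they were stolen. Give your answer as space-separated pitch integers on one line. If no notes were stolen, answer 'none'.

Answer: 88

Derivation:
Op 1: note_on(88): voice 0 is free -> assigned | voices=[88 - -]
Op 2: note_on(63): voice 1 is free -> assigned | voices=[88 63 -]
Op 3: note_on(68): voice 2 is free -> assigned | voices=[88 63 68]
Op 4: note_on(74): all voices busy, STEAL voice 0 (pitch 88, oldest) -> assign | voices=[74 63 68]
Op 5: note_off(74): free voice 0 | voices=[- 63 68]
Op 6: note_off(63): free voice 1 | voices=[- - 68]
Op 7: note_on(64): voice 0 is free -> assigned | voices=[64 - 68]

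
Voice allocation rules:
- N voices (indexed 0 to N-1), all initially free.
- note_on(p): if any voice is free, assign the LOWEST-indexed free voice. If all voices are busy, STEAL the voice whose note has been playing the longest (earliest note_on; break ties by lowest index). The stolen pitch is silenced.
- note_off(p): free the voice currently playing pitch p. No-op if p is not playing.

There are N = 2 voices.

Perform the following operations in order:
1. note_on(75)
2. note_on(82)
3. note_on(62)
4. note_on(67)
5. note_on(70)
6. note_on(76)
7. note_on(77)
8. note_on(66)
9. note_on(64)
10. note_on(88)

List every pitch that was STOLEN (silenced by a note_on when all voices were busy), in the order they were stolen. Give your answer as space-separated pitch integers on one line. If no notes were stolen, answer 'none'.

Op 1: note_on(75): voice 0 is free -> assigned | voices=[75 -]
Op 2: note_on(82): voice 1 is free -> assigned | voices=[75 82]
Op 3: note_on(62): all voices busy, STEAL voice 0 (pitch 75, oldest) -> assign | voices=[62 82]
Op 4: note_on(67): all voices busy, STEAL voice 1 (pitch 82, oldest) -> assign | voices=[62 67]
Op 5: note_on(70): all voices busy, STEAL voice 0 (pitch 62, oldest) -> assign | voices=[70 67]
Op 6: note_on(76): all voices busy, STEAL voice 1 (pitch 67, oldest) -> assign | voices=[70 76]
Op 7: note_on(77): all voices busy, STEAL voice 0 (pitch 70, oldest) -> assign | voices=[77 76]
Op 8: note_on(66): all voices busy, STEAL voice 1 (pitch 76, oldest) -> assign | voices=[77 66]
Op 9: note_on(64): all voices busy, STEAL voice 0 (pitch 77, oldest) -> assign | voices=[64 66]
Op 10: note_on(88): all voices busy, STEAL voice 1 (pitch 66, oldest) -> assign | voices=[64 88]

Answer: 75 82 62 67 70 76 77 66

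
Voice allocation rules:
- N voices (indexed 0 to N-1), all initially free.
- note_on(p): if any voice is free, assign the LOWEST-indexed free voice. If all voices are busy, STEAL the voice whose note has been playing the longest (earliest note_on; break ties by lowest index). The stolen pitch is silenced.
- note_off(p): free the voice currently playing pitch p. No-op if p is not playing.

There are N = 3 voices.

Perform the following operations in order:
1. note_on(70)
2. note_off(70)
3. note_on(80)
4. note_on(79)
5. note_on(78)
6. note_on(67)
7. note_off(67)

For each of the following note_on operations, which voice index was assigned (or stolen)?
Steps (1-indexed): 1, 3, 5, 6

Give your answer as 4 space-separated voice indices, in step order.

Answer: 0 0 2 0

Derivation:
Op 1: note_on(70): voice 0 is free -> assigned | voices=[70 - -]
Op 2: note_off(70): free voice 0 | voices=[- - -]
Op 3: note_on(80): voice 0 is free -> assigned | voices=[80 - -]
Op 4: note_on(79): voice 1 is free -> assigned | voices=[80 79 -]
Op 5: note_on(78): voice 2 is free -> assigned | voices=[80 79 78]
Op 6: note_on(67): all voices busy, STEAL voice 0 (pitch 80, oldest) -> assign | voices=[67 79 78]
Op 7: note_off(67): free voice 0 | voices=[- 79 78]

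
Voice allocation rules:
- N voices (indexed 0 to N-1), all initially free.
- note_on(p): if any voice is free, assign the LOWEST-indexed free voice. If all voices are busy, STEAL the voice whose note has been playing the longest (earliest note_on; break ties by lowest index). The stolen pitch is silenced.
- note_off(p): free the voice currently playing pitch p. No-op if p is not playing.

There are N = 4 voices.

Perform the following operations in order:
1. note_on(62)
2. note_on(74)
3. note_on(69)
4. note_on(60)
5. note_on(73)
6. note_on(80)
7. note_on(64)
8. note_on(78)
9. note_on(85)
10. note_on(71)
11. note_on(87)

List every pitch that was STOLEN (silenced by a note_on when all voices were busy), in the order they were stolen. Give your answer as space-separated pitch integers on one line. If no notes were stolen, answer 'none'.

Op 1: note_on(62): voice 0 is free -> assigned | voices=[62 - - -]
Op 2: note_on(74): voice 1 is free -> assigned | voices=[62 74 - -]
Op 3: note_on(69): voice 2 is free -> assigned | voices=[62 74 69 -]
Op 4: note_on(60): voice 3 is free -> assigned | voices=[62 74 69 60]
Op 5: note_on(73): all voices busy, STEAL voice 0 (pitch 62, oldest) -> assign | voices=[73 74 69 60]
Op 6: note_on(80): all voices busy, STEAL voice 1 (pitch 74, oldest) -> assign | voices=[73 80 69 60]
Op 7: note_on(64): all voices busy, STEAL voice 2 (pitch 69, oldest) -> assign | voices=[73 80 64 60]
Op 8: note_on(78): all voices busy, STEAL voice 3 (pitch 60, oldest) -> assign | voices=[73 80 64 78]
Op 9: note_on(85): all voices busy, STEAL voice 0 (pitch 73, oldest) -> assign | voices=[85 80 64 78]
Op 10: note_on(71): all voices busy, STEAL voice 1 (pitch 80, oldest) -> assign | voices=[85 71 64 78]
Op 11: note_on(87): all voices busy, STEAL voice 2 (pitch 64, oldest) -> assign | voices=[85 71 87 78]

Answer: 62 74 69 60 73 80 64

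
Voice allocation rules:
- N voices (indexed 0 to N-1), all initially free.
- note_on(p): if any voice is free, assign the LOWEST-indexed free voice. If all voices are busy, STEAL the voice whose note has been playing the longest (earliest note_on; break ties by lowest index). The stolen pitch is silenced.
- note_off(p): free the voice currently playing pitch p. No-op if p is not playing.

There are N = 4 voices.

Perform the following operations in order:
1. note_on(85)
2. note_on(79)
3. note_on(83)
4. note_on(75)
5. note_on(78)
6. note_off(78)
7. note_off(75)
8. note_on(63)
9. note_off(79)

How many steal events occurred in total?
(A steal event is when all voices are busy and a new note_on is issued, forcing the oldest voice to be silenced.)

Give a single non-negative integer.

Op 1: note_on(85): voice 0 is free -> assigned | voices=[85 - - -]
Op 2: note_on(79): voice 1 is free -> assigned | voices=[85 79 - -]
Op 3: note_on(83): voice 2 is free -> assigned | voices=[85 79 83 -]
Op 4: note_on(75): voice 3 is free -> assigned | voices=[85 79 83 75]
Op 5: note_on(78): all voices busy, STEAL voice 0 (pitch 85, oldest) -> assign | voices=[78 79 83 75]
Op 6: note_off(78): free voice 0 | voices=[- 79 83 75]
Op 7: note_off(75): free voice 3 | voices=[- 79 83 -]
Op 8: note_on(63): voice 0 is free -> assigned | voices=[63 79 83 -]
Op 9: note_off(79): free voice 1 | voices=[63 - 83 -]

Answer: 1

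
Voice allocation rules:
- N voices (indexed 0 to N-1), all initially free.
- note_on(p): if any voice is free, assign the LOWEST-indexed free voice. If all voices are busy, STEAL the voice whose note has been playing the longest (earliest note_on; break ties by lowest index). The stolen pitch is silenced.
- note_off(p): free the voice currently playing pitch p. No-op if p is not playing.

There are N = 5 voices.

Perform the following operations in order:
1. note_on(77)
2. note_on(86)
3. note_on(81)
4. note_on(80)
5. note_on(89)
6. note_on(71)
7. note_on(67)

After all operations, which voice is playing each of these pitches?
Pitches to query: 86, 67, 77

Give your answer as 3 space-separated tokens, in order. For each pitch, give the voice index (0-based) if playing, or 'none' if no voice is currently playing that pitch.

Op 1: note_on(77): voice 0 is free -> assigned | voices=[77 - - - -]
Op 2: note_on(86): voice 1 is free -> assigned | voices=[77 86 - - -]
Op 3: note_on(81): voice 2 is free -> assigned | voices=[77 86 81 - -]
Op 4: note_on(80): voice 3 is free -> assigned | voices=[77 86 81 80 -]
Op 5: note_on(89): voice 4 is free -> assigned | voices=[77 86 81 80 89]
Op 6: note_on(71): all voices busy, STEAL voice 0 (pitch 77, oldest) -> assign | voices=[71 86 81 80 89]
Op 7: note_on(67): all voices busy, STEAL voice 1 (pitch 86, oldest) -> assign | voices=[71 67 81 80 89]

Answer: none 1 none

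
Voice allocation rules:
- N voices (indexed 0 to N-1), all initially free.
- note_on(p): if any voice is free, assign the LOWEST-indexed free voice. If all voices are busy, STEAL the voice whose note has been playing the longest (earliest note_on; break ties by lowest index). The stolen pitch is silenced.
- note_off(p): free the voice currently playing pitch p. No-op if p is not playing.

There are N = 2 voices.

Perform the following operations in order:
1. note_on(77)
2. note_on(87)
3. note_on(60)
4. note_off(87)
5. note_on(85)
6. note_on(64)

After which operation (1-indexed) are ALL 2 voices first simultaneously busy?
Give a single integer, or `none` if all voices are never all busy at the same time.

Answer: 2

Derivation:
Op 1: note_on(77): voice 0 is free -> assigned | voices=[77 -]
Op 2: note_on(87): voice 1 is free -> assigned | voices=[77 87]
Op 3: note_on(60): all voices busy, STEAL voice 0 (pitch 77, oldest) -> assign | voices=[60 87]
Op 4: note_off(87): free voice 1 | voices=[60 -]
Op 5: note_on(85): voice 1 is free -> assigned | voices=[60 85]
Op 6: note_on(64): all voices busy, STEAL voice 0 (pitch 60, oldest) -> assign | voices=[64 85]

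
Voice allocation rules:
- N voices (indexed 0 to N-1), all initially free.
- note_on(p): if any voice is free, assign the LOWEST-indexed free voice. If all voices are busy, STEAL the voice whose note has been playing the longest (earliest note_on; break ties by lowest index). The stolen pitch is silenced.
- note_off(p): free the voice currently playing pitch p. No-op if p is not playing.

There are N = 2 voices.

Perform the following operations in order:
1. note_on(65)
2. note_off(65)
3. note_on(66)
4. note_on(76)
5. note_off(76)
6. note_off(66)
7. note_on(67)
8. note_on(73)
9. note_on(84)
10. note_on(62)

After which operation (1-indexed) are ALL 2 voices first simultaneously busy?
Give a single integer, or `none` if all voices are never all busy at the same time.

Answer: 4

Derivation:
Op 1: note_on(65): voice 0 is free -> assigned | voices=[65 -]
Op 2: note_off(65): free voice 0 | voices=[- -]
Op 3: note_on(66): voice 0 is free -> assigned | voices=[66 -]
Op 4: note_on(76): voice 1 is free -> assigned | voices=[66 76]
Op 5: note_off(76): free voice 1 | voices=[66 -]
Op 6: note_off(66): free voice 0 | voices=[- -]
Op 7: note_on(67): voice 0 is free -> assigned | voices=[67 -]
Op 8: note_on(73): voice 1 is free -> assigned | voices=[67 73]
Op 9: note_on(84): all voices busy, STEAL voice 0 (pitch 67, oldest) -> assign | voices=[84 73]
Op 10: note_on(62): all voices busy, STEAL voice 1 (pitch 73, oldest) -> assign | voices=[84 62]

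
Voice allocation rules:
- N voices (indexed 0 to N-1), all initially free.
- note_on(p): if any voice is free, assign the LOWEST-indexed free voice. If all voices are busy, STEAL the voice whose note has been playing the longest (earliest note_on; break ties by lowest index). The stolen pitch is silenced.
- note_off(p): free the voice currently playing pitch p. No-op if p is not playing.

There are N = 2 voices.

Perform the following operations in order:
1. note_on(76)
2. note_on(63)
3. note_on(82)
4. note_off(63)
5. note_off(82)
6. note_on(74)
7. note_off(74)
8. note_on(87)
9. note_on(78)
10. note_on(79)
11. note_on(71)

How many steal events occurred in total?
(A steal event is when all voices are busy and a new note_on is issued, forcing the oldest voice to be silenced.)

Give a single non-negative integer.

Op 1: note_on(76): voice 0 is free -> assigned | voices=[76 -]
Op 2: note_on(63): voice 1 is free -> assigned | voices=[76 63]
Op 3: note_on(82): all voices busy, STEAL voice 0 (pitch 76, oldest) -> assign | voices=[82 63]
Op 4: note_off(63): free voice 1 | voices=[82 -]
Op 5: note_off(82): free voice 0 | voices=[- -]
Op 6: note_on(74): voice 0 is free -> assigned | voices=[74 -]
Op 7: note_off(74): free voice 0 | voices=[- -]
Op 8: note_on(87): voice 0 is free -> assigned | voices=[87 -]
Op 9: note_on(78): voice 1 is free -> assigned | voices=[87 78]
Op 10: note_on(79): all voices busy, STEAL voice 0 (pitch 87, oldest) -> assign | voices=[79 78]
Op 11: note_on(71): all voices busy, STEAL voice 1 (pitch 78, oldest) -> assign | voices=[79 71]

Answer: 3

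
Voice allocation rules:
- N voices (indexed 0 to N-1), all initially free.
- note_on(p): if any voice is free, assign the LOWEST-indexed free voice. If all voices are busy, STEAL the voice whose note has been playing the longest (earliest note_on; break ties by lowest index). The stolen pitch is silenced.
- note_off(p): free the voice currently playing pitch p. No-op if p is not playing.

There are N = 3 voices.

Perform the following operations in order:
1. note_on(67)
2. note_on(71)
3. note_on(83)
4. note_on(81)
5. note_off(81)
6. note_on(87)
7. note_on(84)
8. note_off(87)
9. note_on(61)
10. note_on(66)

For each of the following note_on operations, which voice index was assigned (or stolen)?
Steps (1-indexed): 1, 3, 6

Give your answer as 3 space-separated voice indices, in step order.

Op 1: note_on(67): voice 0 is free -> assigned | voices=[67 - -]
Op 2: note_on(71): voice 1 is free -> assigned | voices=[67 71 -]
Op 3: note_on(83): voice 2 is free -> assigned | voices=[67 71 83]
Op 4: note_on(81): all voices busy, STEAL voice 0 (pitch 67, oldest) -> assign | voices=[81 71 83]
Op 5: note_off(81): free voice 0 | voices=[- 71 83]
Op 6: note_on(87): voice 0 is free -> assigned | voices=[87 71 83]
Op 7: note_on(84): all voices busy, STEAL voice 1 (pitch 71, oldest) -> assign | voices=[87 84 83]
Op 8: note_off(87): free voice 0 | voices=[- 84 83]
Op 9: note_on(61): voice 0 is free -> assigned | voices=[61 84 83]
Op 10: note_on(66): all voices busy, STEAL voice 2 (pitch 83, oldest) -> assign | voices=[61 84 66]

Answer: 0 2 0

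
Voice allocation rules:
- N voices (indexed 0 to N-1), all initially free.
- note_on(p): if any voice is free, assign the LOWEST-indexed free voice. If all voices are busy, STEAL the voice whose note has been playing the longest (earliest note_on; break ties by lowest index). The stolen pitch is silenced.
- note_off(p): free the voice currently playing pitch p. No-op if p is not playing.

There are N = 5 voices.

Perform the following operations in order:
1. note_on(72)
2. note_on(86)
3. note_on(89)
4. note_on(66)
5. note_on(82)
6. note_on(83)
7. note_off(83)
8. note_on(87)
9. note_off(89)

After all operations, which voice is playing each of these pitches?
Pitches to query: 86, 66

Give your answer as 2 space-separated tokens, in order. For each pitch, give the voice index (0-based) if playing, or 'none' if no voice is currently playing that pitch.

Answer: 1 3

Derivation:
Op 1: note_on(72): voice 0 is free -> assigned | voices=[72 - - - -]
Op 2: note_on(86): voice 1 is free -> assigned | voices=[72 86 - - -]
Op 3: note_on(89): voice 2 is free -> assigned | voices=[72 86 89 - -]
Op 4: note_on(66): voice 3 is free -> assigned | voices=[72 86 89 66 -]
Op 5: note_on(82): voice 4 is free -> assigned | voices=[72 86 89 66 82]
Op 6: note_on(83): all voices busy, STEAL voice 0 (pitch 72, oldest) -> assign | voices=[83 86 89 66 82]
Op 7: note_off(83): free voice 0 | voices=[- 86 89 66 82]
Op 8: note_on(87): voice 0 is free -> assigned | voices=[87 86 89 66 82]
Op 9: note_off(89): free voice 2 | voices=[87 86 - 66 82]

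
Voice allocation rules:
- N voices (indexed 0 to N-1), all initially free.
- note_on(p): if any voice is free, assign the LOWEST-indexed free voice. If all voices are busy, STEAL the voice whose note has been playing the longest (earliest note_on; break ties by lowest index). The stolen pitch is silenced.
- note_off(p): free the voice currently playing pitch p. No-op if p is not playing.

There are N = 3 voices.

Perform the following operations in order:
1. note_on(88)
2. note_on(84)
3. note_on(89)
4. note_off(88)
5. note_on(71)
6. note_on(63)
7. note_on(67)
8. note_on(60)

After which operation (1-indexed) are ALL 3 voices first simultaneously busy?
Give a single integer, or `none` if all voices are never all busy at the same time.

Op 1: note_on(88): voice 0 is free -> assigned | voices=[88 - -]
Op 2: note_on(84): voice 1 is free -> assigned | voices=[88 84 -]
Op 3: note_on(89): voice 2 is free -> assigned | voices=[88 84 89]
Op 4: note_off(88): free voice 0 | voices=[- 84 89]
Op 5: note_on(71): voice 0 is free -> assigned | voices=[71 84 89]
Op 6: note_on(63): all voices busy, STEAL voice 1 (pitch 84, oldest) -> assign | voices=[71 63 89]
Op 7: note_on(67): all voices busy, STEAL voice 2 (pitch 89, oldest) -> assign | voices=[71 63 67]
Op 8: note_on(60): all voices busy, STEAL voice 0 (pitch 71, oldest) -> assign | voices=[60 63 67]

Answer: 3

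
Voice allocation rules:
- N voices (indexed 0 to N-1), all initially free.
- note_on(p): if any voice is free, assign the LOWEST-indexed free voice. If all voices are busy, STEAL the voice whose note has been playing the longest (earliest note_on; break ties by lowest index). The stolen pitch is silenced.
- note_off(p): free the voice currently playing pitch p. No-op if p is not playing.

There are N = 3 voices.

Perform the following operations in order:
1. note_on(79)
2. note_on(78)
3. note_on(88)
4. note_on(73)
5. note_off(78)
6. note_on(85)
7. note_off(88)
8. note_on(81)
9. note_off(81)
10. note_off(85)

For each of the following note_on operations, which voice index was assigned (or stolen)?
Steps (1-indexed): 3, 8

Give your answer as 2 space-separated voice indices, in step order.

Op 1: note_on(79): voice 0 is free -> assigned | voices=[79 - -]
Op 2: note_on(78): voice 1 is free -> assigned | voices=[79 78 -]
Op 3: note_on(88): voice 2 is free -> assigned | voices=[79 78 88]
Op 4: note_on(73): all voices busy, STEAL voice 0 (pitch 79, oldest) -> assign | voices=[73 78 88]
Op 5: note_off(78): free voice 1 | voices=[73 - 88]
Op 6: note_on(85): voice 1 is free -> assigned | voices=[73 85 88]
Op 7: note_off(88): free voice 2 | voices=[73 85 -]
Op 8: note_on(81): voice 2 is free -> assigned | voices=[73 85 81]
Op 9: note_off(81): free voice 2 | voices=[73 85 -]
Op 10: note_off(85): free voice 1 | voices=[73 - -]

Answer: 2 2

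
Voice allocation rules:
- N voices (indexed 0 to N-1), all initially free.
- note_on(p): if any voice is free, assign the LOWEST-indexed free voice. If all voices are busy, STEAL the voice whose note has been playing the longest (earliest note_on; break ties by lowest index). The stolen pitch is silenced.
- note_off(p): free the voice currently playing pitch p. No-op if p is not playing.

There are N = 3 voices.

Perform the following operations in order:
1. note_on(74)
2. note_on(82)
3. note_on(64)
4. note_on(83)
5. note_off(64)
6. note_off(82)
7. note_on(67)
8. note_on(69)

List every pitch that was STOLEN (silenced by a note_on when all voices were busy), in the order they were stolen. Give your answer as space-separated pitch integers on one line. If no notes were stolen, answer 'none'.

Answer: 74

Derivation:
Op 1: note_on(74): voice 0 is free -> assigned | voices=[74 - -]
Op 2: note_on(82): voice 1 is free -> assigned | voices=[74 82 -]
Op 3: note_on(64): voice 2 is free -> assigned | voices=[74 82 64]
Op 4: note_on(83): all voices busy, STEAL voice 0 (pitch 74, oldest) -> assign | voices=[83 82 64]
Op 5: note_off(64): free voice 2 | voices=[83 82 -]
Op 6: note_off(82): free voice 1 | voices=[83 - -]
Op 7: note_on(67): voice 1 is free -> assigned | voices=[83 67 -]
Op 8: note_on(69): voice 2 is free -> assigned | voices=[83 67 69]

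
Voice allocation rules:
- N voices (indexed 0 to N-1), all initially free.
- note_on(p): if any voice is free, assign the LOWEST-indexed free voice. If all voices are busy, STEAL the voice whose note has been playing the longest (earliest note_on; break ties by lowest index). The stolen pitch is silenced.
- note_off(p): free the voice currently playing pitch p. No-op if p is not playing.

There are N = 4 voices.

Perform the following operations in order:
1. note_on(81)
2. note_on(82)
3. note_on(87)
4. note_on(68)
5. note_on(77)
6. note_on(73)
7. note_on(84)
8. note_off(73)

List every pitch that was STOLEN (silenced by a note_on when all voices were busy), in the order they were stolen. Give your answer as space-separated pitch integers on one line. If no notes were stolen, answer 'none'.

Answer: 81 82 87

Derivation:
Op 1: note_on(81): voice 0 is free -> assigned | voices=[81 - - -]
Op 2: note_on(82): voice 1 is free -> assigned | voices=[81 82 - -]
Op 3: note_on(87): voice 2 is free -> assigned | voices=[81 82 87 -]
Op 4: note_on(68): voice 3 is free -> assigned | voices=[81 82 87 68]
Op 5: note_on(77): all voices busy, STEAL voice 0 (pitch 81, oldest) -> assign | voices=[77 82 87 68]
Op 6: note_on(73): all voices busy, STEAL voice 1 (pitch 82, oldest) -> assign | voices=[77 73 87 68]
Op 7: note_on(84): all voices busy, STEAL voice 2 (pitch 87, oldest) -> assign | voices=[77 73 84 68]
Op 8: note_off(73): free voice 1 | voices=[77 - 84 68]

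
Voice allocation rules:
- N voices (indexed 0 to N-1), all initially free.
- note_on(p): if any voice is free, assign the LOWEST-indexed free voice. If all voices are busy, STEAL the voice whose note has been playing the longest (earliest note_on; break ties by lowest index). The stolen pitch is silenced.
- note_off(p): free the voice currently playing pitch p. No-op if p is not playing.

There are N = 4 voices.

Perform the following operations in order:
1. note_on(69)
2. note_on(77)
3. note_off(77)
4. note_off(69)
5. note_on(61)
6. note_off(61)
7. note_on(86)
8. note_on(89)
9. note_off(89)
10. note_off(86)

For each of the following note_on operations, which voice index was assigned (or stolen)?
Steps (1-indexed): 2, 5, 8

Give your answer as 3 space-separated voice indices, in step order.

Op 1: note_on(69): voice 0 is free -> assigned | voices=[69 - - -]
Op 2: note_on(77): voice 1 is free -> assigned | voices=[69 77 - -]
Op 3: note_off(77): free voice 1 | voices=[69 - - -]
Op 4: note_off(69): free voice 0 | voices=[- - - -]
Op 5: note_on(61): voice 0 is free -> assigned | voices=[61 - - -]
Op 6: note_off(61): free voice 0 | voices=[- - - -]
Op 7: note_on(86): voice 0 is free -> assigned | voices=[86 - - -]
Op 8: note_on(89): voice 1 is free -> assigned | voices=[86 89 - -]
Op 9: note_off(89): free voice 1 | voices=[86 - - -]
Op 10: note_off(86): free voice 0 | voices=[- - - -]

Answer: 1 0 1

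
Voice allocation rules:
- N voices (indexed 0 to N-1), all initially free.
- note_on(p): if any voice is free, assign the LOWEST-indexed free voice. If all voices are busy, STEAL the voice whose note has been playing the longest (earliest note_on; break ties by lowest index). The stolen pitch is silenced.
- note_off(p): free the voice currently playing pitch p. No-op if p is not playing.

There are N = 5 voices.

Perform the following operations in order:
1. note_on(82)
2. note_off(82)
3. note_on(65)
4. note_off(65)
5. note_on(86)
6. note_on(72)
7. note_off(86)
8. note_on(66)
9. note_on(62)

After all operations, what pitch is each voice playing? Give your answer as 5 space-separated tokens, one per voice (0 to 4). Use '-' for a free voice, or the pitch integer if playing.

Answer: 66 72 62 - -

Derivation:
Op 1: note_on(82): voice 0 is free -> assigned | voices=[82 - - - -]
Op 2: note_off(82): free voice 0 | voices=[- - - - -]
Op 3: note_on(65): voice 0 is free -> assigned | voices=[65 - - - -]
Op 4: note_off(65): free voice 0 | voices=[- - - - -]
Op 5: note_on(86): voice 0 is free -> assigned | voices=[86 - - - -]
Op 6: note_on(72): voice 1 is free -> assigned | voices=[86 72 - - -]
Op 7: note_off(86): free voice 0 | voices=[- 72 - - -]
Op 8: note_on(66): voice 0 is free -> assigned | voices=[66 72 - - -]
Op 9: note_on(62): voice 2 is free -> assigned | voices=[66 72 62 - -]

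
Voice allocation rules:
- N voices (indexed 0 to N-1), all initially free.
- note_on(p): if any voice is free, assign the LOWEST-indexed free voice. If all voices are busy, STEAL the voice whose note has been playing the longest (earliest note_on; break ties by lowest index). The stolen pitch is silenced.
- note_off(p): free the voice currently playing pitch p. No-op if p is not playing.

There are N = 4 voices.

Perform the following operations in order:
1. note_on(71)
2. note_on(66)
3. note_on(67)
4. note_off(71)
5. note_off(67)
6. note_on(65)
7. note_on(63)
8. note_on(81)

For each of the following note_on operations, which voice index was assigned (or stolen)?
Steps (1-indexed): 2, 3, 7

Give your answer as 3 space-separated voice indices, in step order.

Answer: 1 2 2

Derivation:
Op 1: note_on(71): voice 0 is free -> assigned | voices=[71 - - -]
Op 2: note_on(66): voice 1 is free -> assigned | voices=[71 66 - -]
Op 3: note_on(67): voice 2 is free -> assigned | voices=[71 66 67 -]
Op 4: note_off(71): free voice 0 | voices=[- 66 67 -]
Op 5: note_off(67): free voice 2 | voices=[- 66 - -]
Op 6: note_on(65): voice 0 is free -> assigned | voices=[65 66 - -]
Op 7: note_on(63): voice 2 is free -> assigned | voices=[65 66 63 -]
Op 8: note_on(81): voice 3 is free -> assigned | voices=[65 66 63 81]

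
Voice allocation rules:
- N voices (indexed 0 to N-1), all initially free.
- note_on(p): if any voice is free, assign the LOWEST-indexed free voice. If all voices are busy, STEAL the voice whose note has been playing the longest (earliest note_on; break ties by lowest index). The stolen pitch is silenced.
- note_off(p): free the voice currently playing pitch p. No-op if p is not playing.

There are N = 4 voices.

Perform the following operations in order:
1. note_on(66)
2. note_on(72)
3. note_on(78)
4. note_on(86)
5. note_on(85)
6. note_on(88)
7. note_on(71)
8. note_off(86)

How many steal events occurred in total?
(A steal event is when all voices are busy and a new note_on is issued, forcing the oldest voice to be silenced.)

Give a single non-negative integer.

Answer: 3

Derivation:
Op 1: note_on(66): voice 0 is free -> assigned | voices=[66 - - -]
Op 2: note_on(72): voice 1 is free -> assigned | voices=[66 72 - -]
Op 3: note_on(78): voice 2 is free -> assigned | voices=[66 72 78 -]
Op 4: note_on(86): voice 3 is free -> assigned | voices=[66 72 78 86]
Op 5: note_on(85): all voices busy, STEAL voice 0 (pitch 66, oldest) -> assign | voices=[85 72 78 86]
Op 6: note_on(88): all voices busy, STEAL voice 1 (pitch 72, oldest) -> assign | voices=[85 88 78 86]
Op 7: note_on(71): all voices busy, STEAL voice 2 (pitch 78, oldest) -> assign | voices=[85 88 71 86]
Op 8: note_off(86): free voice 3 | voices=[85 88 71 -]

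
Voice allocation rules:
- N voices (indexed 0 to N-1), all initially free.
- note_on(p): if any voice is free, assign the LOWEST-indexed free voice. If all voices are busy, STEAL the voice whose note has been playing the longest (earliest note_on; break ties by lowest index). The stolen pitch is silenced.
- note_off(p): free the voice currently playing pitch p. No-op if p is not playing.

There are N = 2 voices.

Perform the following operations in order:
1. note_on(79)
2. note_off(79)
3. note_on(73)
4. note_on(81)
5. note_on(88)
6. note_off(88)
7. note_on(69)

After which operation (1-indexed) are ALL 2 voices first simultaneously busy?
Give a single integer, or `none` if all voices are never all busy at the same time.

Answer: 4

Derivation:
Op 1: note_on(79): voice 0 is free -> assigned | voices=[79 -]
Op 2: note_off(79): free voice 0 | voices=[- -]
Op 3: note_on(73): voice 0 is free -> assigned | voices=[73 -]
Op 4: note_on(81): voice 1 is free -> assigned | voices=[73 81]
Op 5: note_on(88): all voices busy, STEAL voice 0 (pitch 73, oldest) -> assign | voices=[88 81]
Op 6: note_off(88): free voice 0 | voices=[- 81]
Op 7: note_on(69): voice 0 is free -> assigned | voices=[69 81]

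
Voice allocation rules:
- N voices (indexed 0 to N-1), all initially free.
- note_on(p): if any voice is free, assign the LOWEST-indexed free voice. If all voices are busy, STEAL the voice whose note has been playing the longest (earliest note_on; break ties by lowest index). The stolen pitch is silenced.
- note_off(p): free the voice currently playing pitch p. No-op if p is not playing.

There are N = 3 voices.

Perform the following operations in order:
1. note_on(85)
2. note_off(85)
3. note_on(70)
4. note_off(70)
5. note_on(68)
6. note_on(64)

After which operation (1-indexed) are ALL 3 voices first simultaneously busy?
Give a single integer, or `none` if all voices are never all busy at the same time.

Answer: none

Derivation:
Op 1: note_on(85): voice 0 is free -> assigned | voices=[85 - -]
Op 2: note_off(85): free voice 0 | voices=[- - -]
Op 3: note_on(70): voice 0 is free -> assigned | voices=[70 - -]
Op 4: note_off(70): free voice 0 | voices=[- - -]
Op 5: note_on(68): voice 0 is free -> assigned | voices=[68 - -]
Op 6: note_on(64): voice 1 is free -> assigned | voices=[68 64 -]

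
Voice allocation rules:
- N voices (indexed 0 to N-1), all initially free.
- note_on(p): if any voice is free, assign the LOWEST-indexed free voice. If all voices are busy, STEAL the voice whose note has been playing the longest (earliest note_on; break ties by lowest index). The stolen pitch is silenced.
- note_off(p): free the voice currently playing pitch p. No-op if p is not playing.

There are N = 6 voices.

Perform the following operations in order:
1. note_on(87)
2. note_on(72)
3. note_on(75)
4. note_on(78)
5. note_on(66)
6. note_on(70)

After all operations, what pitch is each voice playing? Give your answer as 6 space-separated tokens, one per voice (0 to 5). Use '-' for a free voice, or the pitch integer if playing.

Answer: 87 72 75 78 66 70

Derivation:
Op 1: note_on(87): voice 0 is free -> assigned | voices=[87 - - - - -]
Op 2: note_on(72): voice 1 is free -> assigned | voices=[87 72 - - - -]
Op 3: note_on(75): voice 2 is free -> assigned | voices=[87 72 75 - - -]
Op 4: note_on(78): voice 3 is free -> assigned | voices=[87 72 75 78 - -]
Op 5: note_on(66): voice 4 is free -> assigned | voices=[87 72 75 78 66 -]
Op 6: note_on(70): voice 5 is free -> assigned | voices=[87 72 75 78 66 70]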